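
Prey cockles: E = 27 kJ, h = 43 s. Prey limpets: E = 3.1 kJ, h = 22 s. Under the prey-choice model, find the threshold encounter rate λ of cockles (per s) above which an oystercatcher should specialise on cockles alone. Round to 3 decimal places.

The zero-one rule: include limpets iff E₂/h₂ > λE₁/(1+λh₁). Equality gives the switch point.
λE₁h₂ = E₂ + λE₂h₁ ⇒ λ = E₂/(E₁h₂ − E₂h₁) = 3.1/(594 − 133.3) = 0.006729 per s.

0.007 per s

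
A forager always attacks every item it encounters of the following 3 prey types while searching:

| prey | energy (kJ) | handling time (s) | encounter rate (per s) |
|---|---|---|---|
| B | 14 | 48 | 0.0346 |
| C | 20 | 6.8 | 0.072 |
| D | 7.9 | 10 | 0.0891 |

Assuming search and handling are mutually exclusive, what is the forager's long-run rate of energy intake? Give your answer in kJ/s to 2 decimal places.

0.65 kJ/s

R = Σλ_iE_i / (1 + Σλ_ih_i)
Numerator: 0.0346×14 + 0.072×20 + 0.0891×7.9 = 2.628
Denominator: 1 + 0.0346×48 + 0.072×6.8 + 0.0891×10 = 4.041
R = 2.628/4.041 = 0.6503 kJ/s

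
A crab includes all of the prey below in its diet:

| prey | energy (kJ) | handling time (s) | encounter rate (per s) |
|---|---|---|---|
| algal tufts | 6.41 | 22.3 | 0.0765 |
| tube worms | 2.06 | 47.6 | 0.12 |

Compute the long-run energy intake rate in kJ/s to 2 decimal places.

R = Σλ_iE_i / (1 + Σλ_ih_i)
Numerator: 0.0765×6.41 + 0.12×2.06 = 0.7376
Denominator: 1 + 0.0765×22.3 + 0.12×47.6 = 8.418
R = 0.7376/8.418 = 0.08762 kJ/s

0.09 kJ/s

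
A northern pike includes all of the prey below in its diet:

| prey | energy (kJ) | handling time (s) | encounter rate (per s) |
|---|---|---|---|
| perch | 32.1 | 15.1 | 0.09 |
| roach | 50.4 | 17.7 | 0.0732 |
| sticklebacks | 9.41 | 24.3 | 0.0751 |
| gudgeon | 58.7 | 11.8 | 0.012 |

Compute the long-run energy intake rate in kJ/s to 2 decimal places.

1.42 kJ/s

R = (0.09×32.1 + 0.0732×50.4 + 0.0751×9.41 + 0.012×58.7) / (1 + 0.09×15.1 + 0.0732×17.7 + 0.0751×24.3 + 0.012×11.8) = 7.989/5.621 = 1.421 kJ/s.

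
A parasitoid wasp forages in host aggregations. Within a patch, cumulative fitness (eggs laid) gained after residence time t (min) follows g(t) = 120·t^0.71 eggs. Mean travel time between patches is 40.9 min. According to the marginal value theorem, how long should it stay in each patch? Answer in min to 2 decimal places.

By the marginal value theorem, leave when the instantaneous gain rate g'(t) equals the habitat-wide average g(t)/(T + t).
g'(t) = 0.71·120·t^-0.29. Setting 0.71·120·t^-0.29 = 120·t^0.71/(40.9+t) gives 0.71(40.9+t) = t, so 0.29·t = 0.71×40.9.
t* = 0.71×40.9/0.29 = 100.1 min.

100.13 min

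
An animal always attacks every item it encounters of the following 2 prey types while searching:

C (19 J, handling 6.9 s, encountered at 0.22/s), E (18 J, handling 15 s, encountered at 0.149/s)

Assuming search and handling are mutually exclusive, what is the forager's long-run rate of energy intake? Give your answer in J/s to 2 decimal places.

1.44 J/s

R = Σλ_iE_i / (1 + Σλ_ih_i)
Numerator: 0.22×19 + 0.149×18 = 6.862
Denominator: 1 + 0.22×6.9 + 0.149×15 = 4.753
R = 6.862/4.753 = 1.444 J/s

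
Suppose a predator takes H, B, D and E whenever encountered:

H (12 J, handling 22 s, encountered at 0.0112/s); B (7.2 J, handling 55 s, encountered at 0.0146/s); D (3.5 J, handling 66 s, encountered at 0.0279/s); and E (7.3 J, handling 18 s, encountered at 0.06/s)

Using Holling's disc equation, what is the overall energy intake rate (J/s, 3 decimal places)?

R = (0.0112×12 + 0.0146×7.2 + 0.0279×3.5 + 0.06×7.3) / (1 + 0.0112×22 + 0.0146×55 + 0.0279×66 + 0.06×18) = 0.7752/4.971 = 0.1559 J/s.

0.156 J/s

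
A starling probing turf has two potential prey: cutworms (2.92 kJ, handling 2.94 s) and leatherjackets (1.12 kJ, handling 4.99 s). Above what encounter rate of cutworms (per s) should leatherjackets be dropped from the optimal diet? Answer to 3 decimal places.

0.099 per s

Drop leatherjackets once their profitability E₂/h₂ falls below the rate achievable on cutworms alone: E₂/h₂ = λE₁/(1 + λh₁).
Solve for λ: λE₁h₂ = E₂(1 + λh₁) → λ(E₁h₂ − E₂h₁) = E₂ → λ = E₂/(E₁h₂ − E₂h₁).
λ = 1.12/(2.92×4.99 − 1.12×2.94) = 1.12/11.28 = 0.09931 per s.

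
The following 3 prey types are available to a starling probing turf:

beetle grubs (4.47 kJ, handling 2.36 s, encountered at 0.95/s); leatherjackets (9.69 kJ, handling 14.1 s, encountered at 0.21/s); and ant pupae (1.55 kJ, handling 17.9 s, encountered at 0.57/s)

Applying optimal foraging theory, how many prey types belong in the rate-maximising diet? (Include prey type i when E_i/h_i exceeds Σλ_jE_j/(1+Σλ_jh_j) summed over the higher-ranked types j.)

Profitabilities (E/h, kJ/s): beetle grubs 1.89, leatherjackets 0.687, ant pupae 0.0866. Add prey in this order while the next type's profitability exceeds the intake rate on those already taken.
Rate on top 1: 1.31. leatherjackets: 0.687 < 1.31 → exclude; stop.
Optimal diet: beetle grubs — 1 of 3 types.

1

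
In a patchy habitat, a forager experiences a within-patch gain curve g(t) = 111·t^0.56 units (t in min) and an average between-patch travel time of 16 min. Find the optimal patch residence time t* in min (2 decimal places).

Maximise g(t)/(T+t): set derivative to zero → g'(t)(T+t) = g(t).
g'(t) = 0.56·111·t^-0.44. Setting 0.56·111·t^-0.44 = 111·t^0.56/(16+t) gives 0.56(16+t) = t, so 0.44·t = 0.56×16.
t* = 0.56×16/0.44 = 20.36 min.

20.36 min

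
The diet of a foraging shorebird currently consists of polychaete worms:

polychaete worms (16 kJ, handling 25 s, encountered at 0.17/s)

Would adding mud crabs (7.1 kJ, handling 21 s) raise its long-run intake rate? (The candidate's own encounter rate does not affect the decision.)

Current rate: (0.17×16)/(1 + 0.17×25) = 0.5181 kJ/s.
mud crabs: E/h = 7.1/21 = 0.3381 kJ/s.
Since 0.3381 < R, time spent handling mud crabs is better spent searching.

No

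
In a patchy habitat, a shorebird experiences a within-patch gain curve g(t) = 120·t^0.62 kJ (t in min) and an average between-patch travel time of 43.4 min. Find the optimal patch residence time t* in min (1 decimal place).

70.8 min

Maximise g(t)/(T+t): set derivative to zero → g'(t)(T+t) = g(t).
g'(t) = 0.62·120·t^-0.38. Setting 0.62·120·t^-0.38 = 120·t^0.62/(43.4+t) gives 0.62(43.4+t) = t, so 0.38·t = 0.62×43.4.
t* = 0.62×43.4/0.38 = 70.81 min.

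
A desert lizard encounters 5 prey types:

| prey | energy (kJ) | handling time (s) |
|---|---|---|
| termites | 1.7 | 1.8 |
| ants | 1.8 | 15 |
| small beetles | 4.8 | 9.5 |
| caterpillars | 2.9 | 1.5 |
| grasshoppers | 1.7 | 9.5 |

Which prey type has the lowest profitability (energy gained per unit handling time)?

ants

In descending order of E/h:
caterpillars: 2.9/1.5 = 1.93 kJ/s
termites: 1.7/1.8 = 0.944 kJ/s
small beetles: 4.8/9.5 = 0.505 kJ/s
grasshoppers: 1.7/9.5 = 0.179 kJ/s
ants: 1.8/15 = 0.12 kJ/s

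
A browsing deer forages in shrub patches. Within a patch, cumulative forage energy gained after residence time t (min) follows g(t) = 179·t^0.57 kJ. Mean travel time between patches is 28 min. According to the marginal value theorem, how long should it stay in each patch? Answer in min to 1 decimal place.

Optimal t* satisfies g'(t*) = g(t*)/(T + t*).
g'(t) = 0.57·179·t^-0.43. Setting 0.57·179·t^-0.43 = 179·t^0.57/(28+t) gives 0.57(28+t) = t, so 0.43·t = 0.57×28.
t* = 0.57×28/0.43 = 37.12 min.

37.1 min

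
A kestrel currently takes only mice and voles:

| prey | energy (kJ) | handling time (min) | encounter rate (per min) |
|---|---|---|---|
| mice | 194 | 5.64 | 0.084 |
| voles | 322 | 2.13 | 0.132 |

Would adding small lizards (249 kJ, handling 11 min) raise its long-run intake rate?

Intake rate on the current diet: R = (0.084×194 + 0.132×322) / (1 + 0.084×5.64 + 0.132×2.13) = 58.8/1.755 = 33.51 kJ/min.
Profitability of small lizards: 249/11 = 22.64 kJ/min.
22.64 < 33.51, so adding small lizards would lower the average — exclude it.

No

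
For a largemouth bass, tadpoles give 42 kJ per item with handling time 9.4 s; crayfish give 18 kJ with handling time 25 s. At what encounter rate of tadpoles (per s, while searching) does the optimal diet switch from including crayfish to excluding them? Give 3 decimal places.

The zero-one rule: include crayfish iff E₂/h₂ > λE₁/(1+λh₁). Equality gives the switch point.
λE₁h₂ = E₂ + λE₂h₁ ⇒ λ = E₂/(E₁h₂ − E₂h₁) = 18/(1050 − 169.2) = 0.02044 per s.

0.020 per s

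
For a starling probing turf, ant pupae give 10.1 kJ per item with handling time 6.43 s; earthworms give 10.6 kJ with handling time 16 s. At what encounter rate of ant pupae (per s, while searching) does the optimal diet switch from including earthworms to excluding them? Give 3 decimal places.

The zero-one rule: include earthworms iff E₂/h₂ > λE₁/(1+λh₁). Equality gives the switch point.
λE₁h₂ = E₂ + λE₂h₁ ⇒ λ = E₂/(E₁h₂ − E₂h₁) = 10.6/(161.6 − 68.16) = 0.1134 per s.

0.113 per s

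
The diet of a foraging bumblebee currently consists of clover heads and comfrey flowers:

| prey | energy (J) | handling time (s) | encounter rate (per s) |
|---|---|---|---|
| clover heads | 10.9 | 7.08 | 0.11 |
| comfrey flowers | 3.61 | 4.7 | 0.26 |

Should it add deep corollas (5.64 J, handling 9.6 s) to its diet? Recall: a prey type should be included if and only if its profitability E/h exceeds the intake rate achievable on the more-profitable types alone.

No

Current rate: (0.11×10.9 + 0.26×3.61)/(1 + 0.11×7.08 + 0.26×4.7) = 0.7123 J/s.
deep corollas: E/h = 5.64/9.6 = 0.5875 J/s.
0.5875 < 0.7123, so adding deep corollas would lower the average — exclude it.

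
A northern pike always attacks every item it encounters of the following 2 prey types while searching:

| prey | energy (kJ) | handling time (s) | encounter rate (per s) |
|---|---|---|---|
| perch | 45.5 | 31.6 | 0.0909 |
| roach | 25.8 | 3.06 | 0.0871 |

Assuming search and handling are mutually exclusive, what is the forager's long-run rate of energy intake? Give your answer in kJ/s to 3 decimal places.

1.542 kJ/s

Energy encountered per unit search time: 0.0909×45.5 + 0.0871×25.8 = 6.383 kJ/s.
Handling time per unit search time: 0.0909×31.6 + 0.0871×3.06 = 3.139.
Rate = 6.383/(1 + 3.139) = 1.542 kJ/s.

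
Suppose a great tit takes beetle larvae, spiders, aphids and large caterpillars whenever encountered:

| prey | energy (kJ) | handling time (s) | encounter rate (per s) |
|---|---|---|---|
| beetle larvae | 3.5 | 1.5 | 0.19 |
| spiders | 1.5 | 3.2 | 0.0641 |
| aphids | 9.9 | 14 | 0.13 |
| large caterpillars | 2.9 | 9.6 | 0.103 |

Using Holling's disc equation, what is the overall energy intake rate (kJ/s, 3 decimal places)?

Energy encountered per unit search time: 0.19×3.5 + 0.0641×1.5 + 0.13×9.9 + 0.103×2.9 = 2.347 kJ/s.
Handling time per unit search time: 0.19×1.5 + 0.0641×3.2 + 0.13×14 + 0.103×9.6 = 3.299.
Rate = 2.347/(1 + 3.299) = 0.5459 kJ/s.

0.546 kJ/s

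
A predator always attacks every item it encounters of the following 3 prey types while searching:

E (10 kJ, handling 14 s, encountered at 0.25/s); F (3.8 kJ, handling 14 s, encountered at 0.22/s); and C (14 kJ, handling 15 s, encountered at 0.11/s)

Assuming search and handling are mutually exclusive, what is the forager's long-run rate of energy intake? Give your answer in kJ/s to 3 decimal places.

0.528 kJ/s

Energy encountered per unit search time: 0.25×10 + 0.22×3.8 + 0.11×14 = 4.876 kJ/s.
Handling time per unit search time: 0.25×14 + 0.22×14 + 0.11×15 = 8.23.
Rate = 4.876/(1 + 8.23) = 0.5283 kJ/s.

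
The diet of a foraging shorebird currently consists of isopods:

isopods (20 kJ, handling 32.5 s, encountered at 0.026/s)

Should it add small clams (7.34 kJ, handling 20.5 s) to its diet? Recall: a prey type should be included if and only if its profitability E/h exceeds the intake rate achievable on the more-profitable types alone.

Yes

Current rate: (0.026×20)/(1 + 0.026×32.5) = 0.2818 kJ/s.
small clams: E/h = 7.34/20.5 = 0.358 kJ/s.
Since 0.358 > R, including small clams increases the long-run rate.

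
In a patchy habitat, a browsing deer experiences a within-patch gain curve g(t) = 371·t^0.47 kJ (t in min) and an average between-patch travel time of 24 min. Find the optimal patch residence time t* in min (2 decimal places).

21.28 min

By the marginal value theorem, leave when the instantaneous gain rate g'(t) equals the habitat-wide average g(t)/(T + t).
g'(t) = 0.47·371·t^-0.53. Setting 0.47·371·t^-0.53 = 371·t^0.47/(24+t) gives 0.47(24+t) = t, so 0.53·t = 0.47×24.
t* = 0.47×24/0.53 = 21.28 min.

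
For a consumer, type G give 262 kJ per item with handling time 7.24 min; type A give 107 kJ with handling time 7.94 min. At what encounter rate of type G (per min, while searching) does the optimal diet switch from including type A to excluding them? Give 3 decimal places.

0.082 per min

At the threshold, the rate on type G alone equals the profitability of type A: λ·262/(1 + λ·7.24) = 107/7.94 = 13.48.
Rearranging, λ(262 − 13.48×7.24) = 13.48, so λ = 13.48/164.4 = 0.08195 per min.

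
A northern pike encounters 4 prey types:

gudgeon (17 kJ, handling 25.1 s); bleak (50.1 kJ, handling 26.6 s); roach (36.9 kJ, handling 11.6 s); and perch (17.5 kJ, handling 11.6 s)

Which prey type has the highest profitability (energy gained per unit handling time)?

roach

In descending order of E/h:
roach: 36.9/11.6 = 3.18 kJ/s
bleak: 50.1/26.6 = 1.88 kJ/s
perch: 17.5/11.6 = 1.51 kJ/s
gudgeon: 17/25.1 = 0.677 kJ/s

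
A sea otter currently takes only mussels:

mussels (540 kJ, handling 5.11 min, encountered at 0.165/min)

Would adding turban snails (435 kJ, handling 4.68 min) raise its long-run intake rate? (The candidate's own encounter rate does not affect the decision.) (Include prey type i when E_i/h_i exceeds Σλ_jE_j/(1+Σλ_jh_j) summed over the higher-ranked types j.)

Yes

Current rate: (0.165×540)/(1 + 0.165×5.11) = 48.34 kJ/min.
Profitability of turban snails: 435/4.68 = 92.95 kJ/min.
92.95 > 48.34, so adding turban snails raises the average — include it.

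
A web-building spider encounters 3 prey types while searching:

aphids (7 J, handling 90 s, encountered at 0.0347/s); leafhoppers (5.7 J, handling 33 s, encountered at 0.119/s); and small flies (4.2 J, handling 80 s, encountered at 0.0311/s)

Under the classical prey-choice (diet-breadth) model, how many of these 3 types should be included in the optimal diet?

E/h in descending order: leafhoppers 0.173, aphids 0.0778, small flies 0.0525 J/s. The optimal diet is the largest prefix of this list for which every included type satisfies E_i/h_i > R on the types above it.
Rate on top 1: 0.1377. aphids: 0.0778 < 0.1377 → exclude; stop.
Optimal diet: leafhoppers — 1 of 3 types.

1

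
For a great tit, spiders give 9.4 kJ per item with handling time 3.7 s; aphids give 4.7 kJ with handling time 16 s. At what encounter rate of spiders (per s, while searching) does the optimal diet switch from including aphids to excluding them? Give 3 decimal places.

At the threshold, the rate on spiders alone equals the profitability of aphids: λ·9.4/(1 + λ·3.7) = 4.7/16 = 0.2938.
Rearranging, λ(9.4 − 0.2938×3.7) = 0.2938, so λ = 0.2938/8.313 = 0.03534 per s.

0.035 per s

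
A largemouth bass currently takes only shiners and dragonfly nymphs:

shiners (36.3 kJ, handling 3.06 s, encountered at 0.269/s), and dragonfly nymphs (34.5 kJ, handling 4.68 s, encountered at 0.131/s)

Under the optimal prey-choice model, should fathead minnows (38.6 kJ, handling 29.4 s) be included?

No

Current rate: (0.269×36.3 + 0.131×34.5)/(1 + 0.269×3.06 + 0.131×4.68) = 5.863 kJ/s.
Profitability of fathead minnows: 38.6/29.4 = 1.313 kJ/s.
1.313 < 5.863, so adding fathead minnows would lower the average — exclude it.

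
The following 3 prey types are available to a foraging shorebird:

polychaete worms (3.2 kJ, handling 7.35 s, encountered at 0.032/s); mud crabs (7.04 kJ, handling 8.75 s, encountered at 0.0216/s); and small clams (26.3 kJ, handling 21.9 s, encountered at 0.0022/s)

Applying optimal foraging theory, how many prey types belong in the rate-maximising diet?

E/h in descending order: small clams 1.2, mud crabs 0.805, polychaete worms 0.435 kJ/s. The optimal diet is the largest prefix of this list for which every included type satisfies E_i/h_i > R on the types above it.
Rate on top 1: 0.0552. mud crabs: 0.805 > 0.0552 → include.
Rate on top 2: 0.1697. polychaete worms: 0.435 > 0.1697 → include.
Optimal diet: small clams, mud crabs, polychaete worms — 3 of 3 types.

3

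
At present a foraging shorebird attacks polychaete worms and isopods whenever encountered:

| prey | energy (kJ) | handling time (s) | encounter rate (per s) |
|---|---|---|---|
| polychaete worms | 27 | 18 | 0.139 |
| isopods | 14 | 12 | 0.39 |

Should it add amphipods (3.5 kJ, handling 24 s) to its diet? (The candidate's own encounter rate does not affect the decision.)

No

On polychaete worms and isopods alone, R = ΣλE/(1+Σλh) = 9.213/8.182 = 1.126 kJ/s.
Profitability of amphipods: 3.5/24 = 0.1458 kJ/s.
Since 0.1458 < R, time spent handling amphipods is better spent searching.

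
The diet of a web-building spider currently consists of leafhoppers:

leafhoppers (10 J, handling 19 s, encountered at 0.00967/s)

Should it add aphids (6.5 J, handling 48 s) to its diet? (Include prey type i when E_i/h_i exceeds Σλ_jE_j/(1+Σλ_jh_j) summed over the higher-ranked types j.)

Yes

Current rate: (0.00967×10)/(1 + 0.00967×19) = 0.08169 J/s.
Profitability of aphids: 6.5/48 = 0.1354 J/s.
Since 0.1354 > R, including aphids increases the long-run rate.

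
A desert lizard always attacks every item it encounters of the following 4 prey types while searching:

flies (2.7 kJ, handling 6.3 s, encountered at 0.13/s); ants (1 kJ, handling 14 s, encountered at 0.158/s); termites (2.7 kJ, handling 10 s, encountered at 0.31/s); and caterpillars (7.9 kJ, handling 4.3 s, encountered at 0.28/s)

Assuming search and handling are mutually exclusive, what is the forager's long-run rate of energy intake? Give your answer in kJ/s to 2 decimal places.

0.43 kJ/s

R = Σλ_iE_i / (1 + Σλ_ih_i)
Numerator: 0.13×2.7 + 0.158×1 + 0.31×2.7 + 0.28×7.9 = 3.558
Denominator: 1 + 0.13×6.3 + 0.158×14 + 0.31×10 + 0.28×4.3 = 8.335
R = 3.558/8.335 = 0.4269 kJ/s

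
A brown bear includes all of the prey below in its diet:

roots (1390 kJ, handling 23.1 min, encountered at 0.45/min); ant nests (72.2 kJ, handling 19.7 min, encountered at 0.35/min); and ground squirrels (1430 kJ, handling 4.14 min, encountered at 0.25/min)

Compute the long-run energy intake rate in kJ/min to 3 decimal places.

R = Σλ_iE_i / (1 + Σλ_ih_i)
Numerator: 0.45×1390 + 0.35×72.2 + 0.25×1430 = 1008
Denominator: 1 + 0.45×23.1 + 0.35×19.7 + 0.25×4.14 = 19.32
R = 1008/19.32 = 52.17 kJ/min

52.174 kJ/min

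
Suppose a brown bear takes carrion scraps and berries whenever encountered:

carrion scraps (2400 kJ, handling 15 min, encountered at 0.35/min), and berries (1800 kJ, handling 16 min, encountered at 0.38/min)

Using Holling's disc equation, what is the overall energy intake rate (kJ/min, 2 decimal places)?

Energy encountered per unit search time: 0.35×2400 + 0.38×1800 = 1524 kJ/min.
Handling time per unit search time: 0.35×15 + 0.38×16 = 11.33.
Rate = 1524/(1 + 11.33) = 123.6 kJ/min.

123.60 kJ/min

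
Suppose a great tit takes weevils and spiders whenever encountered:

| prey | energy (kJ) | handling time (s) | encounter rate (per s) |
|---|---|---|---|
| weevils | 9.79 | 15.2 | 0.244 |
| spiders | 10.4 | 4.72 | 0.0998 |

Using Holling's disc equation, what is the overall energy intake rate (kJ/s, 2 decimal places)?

R = (0.244×9.79 + 0.0998×10.4) / (1 + 0.244×15.2 + 0.0998×4.72) = 3.427/5.18 = 0.6615 kJ/s.

0.66 kJ/s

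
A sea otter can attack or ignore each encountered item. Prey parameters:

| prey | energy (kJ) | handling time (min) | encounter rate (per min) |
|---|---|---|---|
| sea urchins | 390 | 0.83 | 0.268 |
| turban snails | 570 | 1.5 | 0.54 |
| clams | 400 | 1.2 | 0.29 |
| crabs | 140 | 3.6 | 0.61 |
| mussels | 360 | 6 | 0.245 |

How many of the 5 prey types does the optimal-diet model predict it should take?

Profitabilities (E/h, kJ/min): sea urchins 470, turban snails 380, clams 333, mussels 60, crabs 38.9. Add prey in this order while the next type's profitability exceeds the intake rate on those already taken.
Rate on top 1: 85.5. turban snails: 380 > 85.5 → include.
Rate on top 2: 202.9. clams: 333 > 202.9 → include.
Rate on top 3: 221.9. mussels: 60 < 221.9 → exclude; stop.
Optimal diet: sea urchins, turban snails, clams — 3 of 5 types.

3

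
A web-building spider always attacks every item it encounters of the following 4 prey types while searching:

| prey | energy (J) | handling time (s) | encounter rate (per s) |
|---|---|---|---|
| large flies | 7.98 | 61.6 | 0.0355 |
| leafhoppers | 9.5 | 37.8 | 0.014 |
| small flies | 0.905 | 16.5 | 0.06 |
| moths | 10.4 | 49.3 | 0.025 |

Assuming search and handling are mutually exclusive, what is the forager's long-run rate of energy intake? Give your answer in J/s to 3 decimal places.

R = Σλ_iE_i / (1 + Σλ_ih_i)
Numerator: 0.0355×7.98 + 0.014×9.5 + 0.06×0.905 + 0.025×10.4 = 0.7306
Denominator: 1 + 0.0355×61.6 + 0.014×37.8 + 0.06×16.5 + 0.025×49.3 = 5.938
R = 0.7306/5.938 = 0.123 J/s

0.123 J/s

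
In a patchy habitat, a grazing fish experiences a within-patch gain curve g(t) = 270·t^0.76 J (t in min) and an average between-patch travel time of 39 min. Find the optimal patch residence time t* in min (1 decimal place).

123.5 min

Maximise g(t)/(T+t): set derivative to zero → g'(t)(T+t) = g(t).
g'(t) = 0.76·270·t^-0.24. Setting 0.76·270·t^-0.24 = 270·t^0.76/(39+t) gives 0.76(39+t) = t, so 0.24·t = 0.76×39.
t* = 0.76×39/0.24 = 123.5 min.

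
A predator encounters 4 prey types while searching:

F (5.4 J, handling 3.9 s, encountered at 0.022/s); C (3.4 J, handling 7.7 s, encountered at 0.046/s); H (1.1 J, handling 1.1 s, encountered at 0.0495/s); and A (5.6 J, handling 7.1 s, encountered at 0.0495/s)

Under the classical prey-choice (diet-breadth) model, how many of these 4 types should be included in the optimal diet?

E/h in descending order: F 1.38, H 1, A 0.789, C 0.442 J/s. The optimal diet is the largest prefix of this list for which every included type satisfies E_i/h_i > R on the types above it.
Rate on top 1: 0.1094. H: 1 > 0.1094 → include.
Rate on top 2: 0.1519. A: 0.789 > 0.1519 → include.
Rate on top 3: 0.302. C: 0.442 > 0.302 → include.
Optimal diet: F, H, A, C — 4 of 4 types.

4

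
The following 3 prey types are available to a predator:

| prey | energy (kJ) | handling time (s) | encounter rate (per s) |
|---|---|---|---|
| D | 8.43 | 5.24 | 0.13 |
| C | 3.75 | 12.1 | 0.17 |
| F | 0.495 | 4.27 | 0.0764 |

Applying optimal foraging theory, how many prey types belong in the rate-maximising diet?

Rank by E/h (kJ/s): D 1.61, C 0.31, F 0.116. Include each in turn until the next type's E/h falls below the running intake rate.
Rate on top 1: 0.6519. C: 0.31 < 0.6519 → exclude; stop.
Optimal diet: D — 1 of 3 types.

1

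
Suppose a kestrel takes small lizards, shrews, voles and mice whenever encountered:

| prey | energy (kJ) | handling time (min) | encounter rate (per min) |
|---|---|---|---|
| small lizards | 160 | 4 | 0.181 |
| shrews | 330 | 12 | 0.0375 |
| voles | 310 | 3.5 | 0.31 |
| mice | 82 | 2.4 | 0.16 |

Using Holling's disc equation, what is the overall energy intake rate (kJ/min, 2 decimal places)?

41.33 kJ/min

Energy encountered per unit search time: 0.181×160 + 0.0375×330 + 0.31×310 + 0.16×82 = 150.6 kJ/min.
Handling time per unit search time: 0.181×4 + 0.0375×12 + 0.31×3.5 + 0.16×2.4 = 2.643.
Rate = 150.6/(1 + 2.643) = 41.33 kJ/min.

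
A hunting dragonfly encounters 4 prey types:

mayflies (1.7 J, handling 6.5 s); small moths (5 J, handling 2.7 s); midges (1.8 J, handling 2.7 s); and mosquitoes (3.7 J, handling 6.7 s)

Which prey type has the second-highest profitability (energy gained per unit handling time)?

midges

Profitability E/h (J/s): mayflies = 1.7/6.5 = 0.262, small moths = 5/2.7 = 1.85, midges = 1.8/2.7 = 0.667, mosquitoes = 3.7/6.7 = 0.552.
Ranked: small moths > midges > mosquitoes > mayflies.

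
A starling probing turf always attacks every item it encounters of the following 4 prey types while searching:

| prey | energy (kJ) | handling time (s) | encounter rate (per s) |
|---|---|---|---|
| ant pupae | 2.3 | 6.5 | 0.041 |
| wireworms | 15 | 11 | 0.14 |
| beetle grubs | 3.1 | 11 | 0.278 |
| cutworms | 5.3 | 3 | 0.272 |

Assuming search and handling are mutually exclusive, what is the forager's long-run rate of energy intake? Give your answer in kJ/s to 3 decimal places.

Energy encountered per unit search time: 0.041×2.3 + 0.14×15 + 0.278×3.1 + 0.272×5.3 = 4.498 kJ/s.
Handling time per unit search time: 0.041×6.5 + 0.14×11 + 0.278×11 + 0.272×3 = 5.681.
Rate = 4.498/(1 + 5.681) = 0.6733 kJ/s.

0.673 kJ/s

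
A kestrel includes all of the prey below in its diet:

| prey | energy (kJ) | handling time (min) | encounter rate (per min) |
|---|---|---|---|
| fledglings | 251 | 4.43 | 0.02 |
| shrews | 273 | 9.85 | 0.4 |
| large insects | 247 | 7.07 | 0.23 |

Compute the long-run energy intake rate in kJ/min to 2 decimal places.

25.70 kJ/min

R = Σλ_iE_i / (1 + Σλ_ih_i)
Numerator: 0.02×251 + 0.4×273 + 0.23×247 = 171
Denominator: 1 + 0.02×4.43 + 0.4×9.85 + 0.23×7.07 = 6.655
R = 171/6.655 = 25.7 kJ/min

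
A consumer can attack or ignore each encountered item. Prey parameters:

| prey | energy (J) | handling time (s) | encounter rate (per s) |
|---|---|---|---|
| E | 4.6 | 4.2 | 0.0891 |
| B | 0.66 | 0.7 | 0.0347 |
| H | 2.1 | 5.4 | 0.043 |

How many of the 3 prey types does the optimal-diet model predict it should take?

3

Profitabilities (E/h, J/s): E 1.1, B 0.943, H 0.389. Add prey in this order while the next type's profitability exceeds the intake rate on those already taken.
Rate on top 1: 0.2982. B: 0.943 > 0.2982 → include.
Rate on top 2: 0.3094. H: 0.389 > 0.3094 → include.
Optimal diet: E, B, H — 3 of 3 types.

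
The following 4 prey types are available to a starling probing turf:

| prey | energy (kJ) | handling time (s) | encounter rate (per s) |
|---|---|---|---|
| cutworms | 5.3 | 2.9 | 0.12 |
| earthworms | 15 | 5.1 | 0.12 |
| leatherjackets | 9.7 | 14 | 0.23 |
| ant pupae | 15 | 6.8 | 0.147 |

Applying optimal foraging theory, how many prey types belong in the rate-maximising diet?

3

E/h in descending order: earthworms 2.94, ant pupae 2.21, cutworms 1.83, leatherjackets 0.693 kJ/s. The optimal diet is the largest prefix of this list for which every included type satisfies E_i/h_i > R on the types above it.
Rate on top 1: 1.117. ant pupae: 2.21 > 1.117 → include.
Rate on top 2: 1.534. cutworms: 1.83 > 1.534 → include.
Rate on top 3: 1.568. leatherjackets: 0.693 < 1.568 → exclude; stop.
Optimal diet: earthworms, ant pupae, cutworms — 3 of 4 types.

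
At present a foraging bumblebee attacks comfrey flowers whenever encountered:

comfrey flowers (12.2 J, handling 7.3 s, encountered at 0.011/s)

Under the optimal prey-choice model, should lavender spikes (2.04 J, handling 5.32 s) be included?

Yes

Intake rate on the current diet: R = (0.011×12.2) / (1 + 0.011×7.3) = 0.1342/1.08 = 0.1242 J/s.
Profitability of lavender spikes: 2.04/5.32 = 0.3835 J/s.
Since 0.3835 > R, including lavender spikes increases the long-run rate.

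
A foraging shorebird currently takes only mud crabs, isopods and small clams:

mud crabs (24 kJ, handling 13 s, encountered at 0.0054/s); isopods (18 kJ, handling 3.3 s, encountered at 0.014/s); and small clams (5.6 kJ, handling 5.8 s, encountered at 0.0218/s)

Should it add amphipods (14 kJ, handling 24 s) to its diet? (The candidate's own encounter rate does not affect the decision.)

Yes

Current rate: (0.0054×24 + 0.014×18 + 0.0218×5.6)/(1 + 0.0054×13 + 0.014×3.3 + 0.0218×5.8) = 0.4053 kJ/s.
Profitability of amphipods: 14/24 = 0.5833 kJ/s.
0.5833 > 0.4053, so adding amphipods raises the average — include it.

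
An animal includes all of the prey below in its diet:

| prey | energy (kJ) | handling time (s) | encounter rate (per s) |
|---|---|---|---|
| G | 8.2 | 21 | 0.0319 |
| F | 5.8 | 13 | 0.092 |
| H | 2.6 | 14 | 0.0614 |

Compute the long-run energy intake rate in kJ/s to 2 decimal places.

Energy encountered per unit search time: 0.0319×8.2 + 0.092×5.8 + 0.0614×2.6 = 0.9548 kJ/s.
Handling time per unit search time: 0.0319×21 + 0.092×13 + 0.0614×14 = 2.725.
Rate = 0.9548/(1 + 2.725) = 0.2563 kJ/s.

0.26 kJ/s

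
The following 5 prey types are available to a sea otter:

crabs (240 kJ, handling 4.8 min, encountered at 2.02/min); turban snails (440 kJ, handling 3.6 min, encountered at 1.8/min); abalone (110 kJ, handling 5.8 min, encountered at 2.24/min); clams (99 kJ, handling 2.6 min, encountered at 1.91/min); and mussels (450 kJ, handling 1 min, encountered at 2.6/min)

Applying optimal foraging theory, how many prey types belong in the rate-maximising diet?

1

E/h in descending order: mussels 450, turban snails 122, crabs 50, clams 38.1, abalone 19 kJ/min. The optimal diet is the largest prefix of this list for which every included type satisfies E_i/h_i > R on the types above it.
Rate on top 1: 325. turban snails: 122 < 325 → exclude; stop.
Optimal diet: mussels — 1 of 5 types.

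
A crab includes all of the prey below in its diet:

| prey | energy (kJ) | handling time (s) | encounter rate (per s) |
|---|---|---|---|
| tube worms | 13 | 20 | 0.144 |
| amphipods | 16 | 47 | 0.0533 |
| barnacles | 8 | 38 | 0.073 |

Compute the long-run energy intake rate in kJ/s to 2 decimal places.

0.36 kJ/s

R = Σλ_iE_i / (1 + Σλ_ih_i)
Numerator: 0.144×13 + 0.0533×16 + 0.073×8 = 3.309
Denominator: 1 + 0.144×20 + 0.0533×47 + 0.073×38 = 9.159
R = 3.309/9.159 = 0.3613 kJ/s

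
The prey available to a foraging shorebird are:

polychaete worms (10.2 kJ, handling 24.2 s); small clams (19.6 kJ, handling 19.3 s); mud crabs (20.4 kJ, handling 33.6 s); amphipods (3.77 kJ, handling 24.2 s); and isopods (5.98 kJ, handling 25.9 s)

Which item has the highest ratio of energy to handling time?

small clams

In descending order of E/h:
small clams: 19.6/19.3 = 1.02 kJ/s
mud crabs: 20.4/33.6 = 0.607 kJ/s
polychaete worms: 10.2/24.2 = 0.421 kJ/s
isopods: 5.98/25.9 = 0.231 kJ/s
amphipods: 3.77/24.2 = 0.156 kJ/s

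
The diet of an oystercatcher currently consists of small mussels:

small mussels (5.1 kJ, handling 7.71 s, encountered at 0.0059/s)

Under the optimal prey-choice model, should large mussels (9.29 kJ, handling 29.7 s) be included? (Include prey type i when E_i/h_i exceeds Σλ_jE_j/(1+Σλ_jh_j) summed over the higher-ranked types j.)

Yes

Intake rate on the current diet: R = (0.0059×5.1) / (1 + 0.0059×7.71) = 0.03009/1.045 = 0.02878 kJ/s.
large mussels: E/h = 9.29/29.7 = 0.3128 kJ/s.
0.3128 > 0.02878, so adding large mussels raises the average — include it.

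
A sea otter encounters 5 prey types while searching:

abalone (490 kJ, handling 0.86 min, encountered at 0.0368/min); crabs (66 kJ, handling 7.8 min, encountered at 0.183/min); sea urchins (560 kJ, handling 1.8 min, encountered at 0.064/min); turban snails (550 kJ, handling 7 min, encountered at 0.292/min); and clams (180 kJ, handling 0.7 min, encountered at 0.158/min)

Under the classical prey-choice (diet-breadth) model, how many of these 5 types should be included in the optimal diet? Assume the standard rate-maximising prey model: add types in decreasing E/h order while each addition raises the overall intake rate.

4

Rank by E/h (kJ/min): abalone 570, sea urchins 311, clams 257, turban snails 78.6, crabs 8.46. Include each in turn until the next type's E/h falls below the running intake rate.
Rate on top 1: 17.48. sea urchins: 311 > 17.48 → include.
Rate on top 2: 46.97. clams: 257 > 46.97 → include.
Rate on top 3: 65.46. turban snails: 78.6 > 65.46 → include.
Rate on top 4: 73.58. crabs: 8.46 < 73.58 → exclude; stop.
Optimal diet: abalone, sea urchins, clams, turban snails — 4 of 5 types.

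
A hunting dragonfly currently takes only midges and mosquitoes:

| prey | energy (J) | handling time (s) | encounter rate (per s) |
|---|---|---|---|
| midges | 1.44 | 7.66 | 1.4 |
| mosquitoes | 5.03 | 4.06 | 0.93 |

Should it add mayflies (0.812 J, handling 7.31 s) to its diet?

No

On midges and mosquitoes alone, R = ΣλE/(1+Σλh) = 6.694/15.5 = 0.4319 J/s.
mayflies: E/h = 0.812/7.31 = 0.1111 J/s.
Since 0.1111 < R, time spent handling mayflies is better spent searching.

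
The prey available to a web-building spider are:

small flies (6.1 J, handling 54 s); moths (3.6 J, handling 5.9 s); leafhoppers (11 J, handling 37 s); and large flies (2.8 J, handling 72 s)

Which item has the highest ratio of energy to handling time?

In descending order of E/h:
moths: 3.6/5.9 = 0.61 J/s
leafhoppers: 11/37 = 0.297 J/s
small flies: 6.1/54 = 0.113 J/s
large flies: 2.8/72 = 0.0389 J/s

moths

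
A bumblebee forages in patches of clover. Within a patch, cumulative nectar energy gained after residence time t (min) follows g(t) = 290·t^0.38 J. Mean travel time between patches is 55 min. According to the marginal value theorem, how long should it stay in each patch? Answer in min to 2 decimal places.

33.71 min

Maximise g(t)/(T+t): set derivative to zero → g'(t)(T+t) = g(t).
g'(t) = 0.38·290·t^-0.62. Setting 0.38·290·t^-0.62 = 290·t^0.38/(55+t) gives 0.38(55+t) = t, so 0.62·t = 0.38×55.
t* = 0.38×55/0.62 = 33.71 min.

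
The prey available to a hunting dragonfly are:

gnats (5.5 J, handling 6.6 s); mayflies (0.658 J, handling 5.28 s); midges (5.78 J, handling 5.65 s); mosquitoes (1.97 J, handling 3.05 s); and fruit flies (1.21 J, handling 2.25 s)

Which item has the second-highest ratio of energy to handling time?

In descending order of E/h:
midges: 5.78/5.65 = 1.02 J/s
gnats: 5.5/6.6 = 0.833 J/s
mosquitoes: 1.97/3.05 = 0.646 J/s
fruit flies: 1.21/2.25 = 0.538 J/s
mayflies: 0.658/5.28 = 0.125 J/s

gnats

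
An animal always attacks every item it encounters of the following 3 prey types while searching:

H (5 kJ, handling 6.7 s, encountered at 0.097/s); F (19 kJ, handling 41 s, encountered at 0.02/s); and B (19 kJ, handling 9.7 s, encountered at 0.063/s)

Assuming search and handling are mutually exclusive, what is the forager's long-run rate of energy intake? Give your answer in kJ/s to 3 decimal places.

R = Σλ_iE_i / (1 + Σλ_ih_i)
Numerator: 0.097×5 + 0.02×19 + 0.063×19 = 2.062
Denominator: 1 + 0.097×6.7 + 0.02×41 + 0.063×9.7 = 3.081
R = 2.062/3.081 = 0.6693 kJ/s

0.669 kJ/s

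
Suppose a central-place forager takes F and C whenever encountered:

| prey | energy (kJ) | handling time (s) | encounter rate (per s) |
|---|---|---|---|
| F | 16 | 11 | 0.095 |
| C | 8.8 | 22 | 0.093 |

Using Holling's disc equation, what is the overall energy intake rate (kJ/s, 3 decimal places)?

R = (0.095×16 + 0.093×8.8) / (1 + 0.095×11 + 0.093×22) = 2.338/4.091 = 0.5716 kJ/s.

0.572 kJ/s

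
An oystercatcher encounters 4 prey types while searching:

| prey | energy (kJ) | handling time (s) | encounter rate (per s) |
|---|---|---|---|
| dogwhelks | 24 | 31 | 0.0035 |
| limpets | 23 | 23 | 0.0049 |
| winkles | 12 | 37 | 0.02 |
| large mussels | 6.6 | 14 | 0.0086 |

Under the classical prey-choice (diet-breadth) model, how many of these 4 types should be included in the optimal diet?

4

Rank by E/h (kJ/s): limpets 1, dogwhelks 0.774, large mussels 0.471, winkles 0.324. Include each in turn until the next type's E/h falls below the running intake rate.
Rate on top 1: 0.1013. dogwhelks: 0.774 > 0.1013 → include.
Rate on top 2: 0.1611. large mussels: 0.471 > 0.1611 → include.
Rate on top 3: 0.1889. winkles: 0.324 > 0.1889 → include.
Optimal diet: limpets, dogwhelks, large mussels, winkles — 4 of 4 types.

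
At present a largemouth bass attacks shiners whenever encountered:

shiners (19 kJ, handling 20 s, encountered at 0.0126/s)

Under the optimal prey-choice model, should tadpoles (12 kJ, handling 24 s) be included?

Yes

On shiners alone, R = ΣλE/(1+Σλh) = 0.2394/1.252 = 0.1912 kJ/s.
tadpoles: E/h = 12/24 = 0.5 kJ/s.
0.5 > 0.1912, so adding tadpoles raises the average — include it.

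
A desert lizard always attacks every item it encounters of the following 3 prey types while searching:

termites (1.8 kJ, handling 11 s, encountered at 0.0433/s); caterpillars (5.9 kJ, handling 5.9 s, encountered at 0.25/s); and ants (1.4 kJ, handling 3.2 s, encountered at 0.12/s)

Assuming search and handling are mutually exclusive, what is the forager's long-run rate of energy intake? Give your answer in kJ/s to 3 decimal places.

R = (0.0433×1.8 + 0.25×5.9 + 0.12×1.4) / (1 + 0.0433×11 + 0.25×5.9 + 0.12×3.2) = 1.721/3.335 = 0.516 kJ/s.

0.516 kJ/s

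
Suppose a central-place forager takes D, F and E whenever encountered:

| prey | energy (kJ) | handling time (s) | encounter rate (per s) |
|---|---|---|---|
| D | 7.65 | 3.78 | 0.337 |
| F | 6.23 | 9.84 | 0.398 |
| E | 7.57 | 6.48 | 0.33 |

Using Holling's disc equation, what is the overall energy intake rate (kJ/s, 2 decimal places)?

R = Σλ_iE_i / (1 + Σλ_ih_i)
Numerator: 0.337×7.65 + 0.398×6.23 + 0.33×7.57 = 7.556
Denominator: 1 + 0.337×3.78 + 0.398×9.84 + 0.33×6.48 = 8.329
R = 7.556/8.329 = 0.9072 kJ/s

0.91 kJ/s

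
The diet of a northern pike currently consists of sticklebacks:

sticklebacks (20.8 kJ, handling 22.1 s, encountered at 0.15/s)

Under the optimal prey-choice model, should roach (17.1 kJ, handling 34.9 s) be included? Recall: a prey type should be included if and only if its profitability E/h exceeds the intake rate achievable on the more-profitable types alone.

Current rate: (0.15×20.8)/(1 + 0.15×22.1) = 0.7231 kJ/s.
roach: E/h = 17.1/34.9 = 0.49 kJ/s.
0.49 < 0.7231, so adding roach would lower the average — exclude it.

No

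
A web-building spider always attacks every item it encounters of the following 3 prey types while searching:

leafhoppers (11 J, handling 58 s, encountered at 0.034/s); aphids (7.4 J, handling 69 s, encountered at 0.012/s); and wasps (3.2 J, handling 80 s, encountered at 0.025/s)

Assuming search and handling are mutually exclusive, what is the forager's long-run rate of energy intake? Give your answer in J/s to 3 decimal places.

0.094 J/s

Energy encountered per unit search time: 0.034×11 + 0.012×7.4 + 0.025×3.2 = 0.5428 J/s.
Handling time per unit search time: 0.034×58 + 0.012×69 + 0.025×80 = 4.8.
Rate = 0.5428/(1 + 4.8) = 0.09359 J/s.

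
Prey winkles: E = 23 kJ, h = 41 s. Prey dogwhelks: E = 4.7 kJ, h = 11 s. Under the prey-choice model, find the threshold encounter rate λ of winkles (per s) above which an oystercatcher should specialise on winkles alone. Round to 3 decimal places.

0.078 per s

At the threshold, the rate on winkles alone equals the profitability of dogwhelks: λ·23/(1 + λ·41) = 4.7/11 = 0.4273.
Rearranging, λ(23 − 0.4273×41) = 0.4273, so λ = 0.4273/5.482 = 0.07794 per s.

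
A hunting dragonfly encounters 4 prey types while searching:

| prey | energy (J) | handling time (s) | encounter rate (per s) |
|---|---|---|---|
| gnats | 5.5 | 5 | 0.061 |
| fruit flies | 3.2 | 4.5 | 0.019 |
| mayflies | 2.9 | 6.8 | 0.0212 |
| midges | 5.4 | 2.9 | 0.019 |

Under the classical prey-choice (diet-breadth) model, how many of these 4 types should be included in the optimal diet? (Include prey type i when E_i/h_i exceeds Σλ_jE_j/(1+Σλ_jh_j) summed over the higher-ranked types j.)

Profitabilities (E/h, J/s): midges 1.86, gnats 1.1, fruit flies 0.711, mayflies 0.426. Add prey in this order while the next type's profitability exceeds the intake rate on those already taken.
Rate on top 1: 0.09724. gnats: 1.1 > 0.09724 → include.
Rate on top 2: 0.3221. fruit flies: 0.711 > 0.3221 → include.
Rate on top 3: 0.3451. mayflies: 0.426 > 0.3451 → include.
Optimal diet: midges, gnats, fruit flies, mayflies — 4 of 4 types.

4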